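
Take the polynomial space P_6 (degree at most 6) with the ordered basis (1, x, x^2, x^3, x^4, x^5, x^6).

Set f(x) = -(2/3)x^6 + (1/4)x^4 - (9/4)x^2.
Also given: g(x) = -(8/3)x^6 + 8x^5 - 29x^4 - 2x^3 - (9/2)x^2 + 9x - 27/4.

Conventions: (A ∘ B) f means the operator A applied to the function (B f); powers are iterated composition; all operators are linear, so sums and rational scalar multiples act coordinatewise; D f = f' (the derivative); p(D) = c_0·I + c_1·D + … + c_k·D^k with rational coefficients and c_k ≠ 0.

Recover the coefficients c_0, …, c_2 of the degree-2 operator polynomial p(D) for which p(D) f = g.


D^0 f = -(2/3)x^6 + (1/4)x^4 - (9/4)x^2
D^1 f = -4x^5 + x^3 - (9/2)x
D^2 f = -20x^4 + 3x^2 - 9/2
matching coefficients of g against c_0 f + c_1 Df + … from the top degree down determines the c_i
solution: c_0 = 4, c_1 = -2, c_2 = 3/2

c_0 = 4, c_1 = -2, c_2 = 3/2


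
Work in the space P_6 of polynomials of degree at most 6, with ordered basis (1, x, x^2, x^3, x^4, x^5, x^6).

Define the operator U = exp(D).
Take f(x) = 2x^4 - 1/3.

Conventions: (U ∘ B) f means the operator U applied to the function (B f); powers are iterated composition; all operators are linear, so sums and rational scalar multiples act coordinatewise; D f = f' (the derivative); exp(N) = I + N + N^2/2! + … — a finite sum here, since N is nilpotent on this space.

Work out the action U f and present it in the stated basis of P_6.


the image equals g(x) = 2x^4 + 8x^3 + 12x^2 + 8x + 5/3

order-1 term: 8x^3
order-2 term: 12x^2
order-3 term: 8x
order-4 term: 2
the series for exp(D) f terminates at order 4
exp(D) f = 2x^4 + 8x^3 + 12x^2 + 8x + 5/3


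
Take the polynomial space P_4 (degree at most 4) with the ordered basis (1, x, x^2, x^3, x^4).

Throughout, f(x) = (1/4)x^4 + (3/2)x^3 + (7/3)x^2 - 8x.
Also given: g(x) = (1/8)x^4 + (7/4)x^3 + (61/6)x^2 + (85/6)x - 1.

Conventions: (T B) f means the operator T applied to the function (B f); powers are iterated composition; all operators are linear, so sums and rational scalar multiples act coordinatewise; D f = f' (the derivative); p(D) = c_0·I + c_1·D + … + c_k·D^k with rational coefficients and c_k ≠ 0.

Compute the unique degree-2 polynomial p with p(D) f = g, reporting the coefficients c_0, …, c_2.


c_0 = 1/2, c_1 = 1, c_2 = 3/2

D^0 f = (1/4)x^4 + (3/2)x^3 + (7/3)x^2 - 8x
D^1 f = x^3 + (9/2)x^2 + (14/3)x - 8
D^2 f = 3x^2 + 9x + 14/3
matching coefficients of g against c_0 f + c_1 Df + … from the top degree down determines the c_i
solution: c_0 = 1/2, c_1 = 1, c_2 = 3/2


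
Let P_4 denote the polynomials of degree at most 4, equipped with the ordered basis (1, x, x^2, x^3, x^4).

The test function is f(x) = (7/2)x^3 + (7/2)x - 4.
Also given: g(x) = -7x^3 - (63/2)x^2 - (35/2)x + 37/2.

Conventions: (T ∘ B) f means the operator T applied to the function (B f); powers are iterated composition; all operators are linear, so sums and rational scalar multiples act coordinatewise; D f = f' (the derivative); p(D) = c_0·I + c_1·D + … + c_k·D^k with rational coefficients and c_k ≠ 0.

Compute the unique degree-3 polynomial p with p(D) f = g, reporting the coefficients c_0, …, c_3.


p(D) = -2·I − 3·D − (1/2)·D^2 + D^3, i.e. c_0 = -2, c_1 = -3, c_2 = -1/2, c_3 = 1

D^0 f = (7/2)x^3 + (7/2)x - 4
D^1 f = (21/2)x^2 + 7/2
D^2 f = 21x
D^3 f = 21
matching coefficients of g against c_0 f + c_1 Df + … from the top degree down determines the c_i
solution: c_0 = -2, c_1 = -3, c_2 = -1/2, c_3 = 1


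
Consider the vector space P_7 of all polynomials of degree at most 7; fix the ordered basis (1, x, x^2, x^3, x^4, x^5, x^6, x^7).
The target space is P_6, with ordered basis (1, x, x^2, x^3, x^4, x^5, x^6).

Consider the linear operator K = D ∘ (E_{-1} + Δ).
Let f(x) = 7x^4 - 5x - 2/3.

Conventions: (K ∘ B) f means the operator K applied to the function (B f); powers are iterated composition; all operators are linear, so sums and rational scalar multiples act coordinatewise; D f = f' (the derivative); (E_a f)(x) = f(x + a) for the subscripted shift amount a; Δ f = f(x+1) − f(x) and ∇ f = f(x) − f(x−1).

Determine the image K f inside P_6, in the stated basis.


E_{-1} f = 7x^4 - 28x^3 + 42x^2 - 33x + 34/3
Δ f = 28x^3 + 42x^2 + 28x + 2
(E_{-1} + Δ) f = 7x^4 + 84x^2 - 5x + 40/3
D (E_{-1} + Δ) f = 28x^3 + 168x - 5

g(x) = 28x^3 + 168x - 5


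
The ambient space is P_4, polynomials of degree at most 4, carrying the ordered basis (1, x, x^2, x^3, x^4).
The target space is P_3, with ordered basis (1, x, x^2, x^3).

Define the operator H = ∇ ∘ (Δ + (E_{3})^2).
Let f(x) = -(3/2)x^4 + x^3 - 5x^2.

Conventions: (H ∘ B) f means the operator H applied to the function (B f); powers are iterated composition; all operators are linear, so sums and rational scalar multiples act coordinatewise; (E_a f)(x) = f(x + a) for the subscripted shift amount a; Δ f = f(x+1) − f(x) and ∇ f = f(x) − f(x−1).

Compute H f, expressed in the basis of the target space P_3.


Δ f = -6x^3 - 6x^2 - 13x - 11/2
E_{3} f = -(3/2)x^4 - 17x^3 - 77x^2 - 165x - 279/2
E_{3} E_{3} f = -(3/2)x^4 - 35x^3 - 311x^2 - 1248x - 1908
(Δ + (E_{3})^2) f = -(3/2)x^4 - 41x^3 - 317x^2 - 1261x - 3827/2
∇ (Δ + (E_{3})^2) f = -6x^3 - 114x^2 - 517x - 1967/2

the result is g(x) = -6x^3 - 114x^2 - 517x - 1967/2


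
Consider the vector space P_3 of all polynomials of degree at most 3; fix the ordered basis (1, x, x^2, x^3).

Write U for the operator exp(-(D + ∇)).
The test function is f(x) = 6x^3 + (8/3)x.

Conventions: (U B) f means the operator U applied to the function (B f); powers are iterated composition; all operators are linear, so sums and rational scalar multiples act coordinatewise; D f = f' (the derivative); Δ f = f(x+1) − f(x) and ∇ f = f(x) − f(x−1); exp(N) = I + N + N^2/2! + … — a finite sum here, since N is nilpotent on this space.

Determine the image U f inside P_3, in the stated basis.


the result is g(x) = 6x^3 - 36x^2 + (278/3)x - 286/3

order-1 term: -36x^2 + 18x - 34/3
order-2 term: 72x - 36
order-3 term: -48
the series for exp(-(D + ∇)) f terminates at order 3
exp(-(D + ∇)) f = 6x^3 - 36x^2 + (278/3)x - 286/3


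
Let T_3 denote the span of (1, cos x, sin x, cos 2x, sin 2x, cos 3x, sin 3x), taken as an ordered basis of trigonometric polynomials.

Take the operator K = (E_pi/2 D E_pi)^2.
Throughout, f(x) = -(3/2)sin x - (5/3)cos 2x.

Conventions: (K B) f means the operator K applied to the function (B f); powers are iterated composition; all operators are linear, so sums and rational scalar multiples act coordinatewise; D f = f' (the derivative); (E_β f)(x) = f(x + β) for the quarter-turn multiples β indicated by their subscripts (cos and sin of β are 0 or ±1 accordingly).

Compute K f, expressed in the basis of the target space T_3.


E_pi f = (3/2)sin x - (5/3)cos 2x
D E_pi f = (3/2)cos x + (10/3)sin 2x
E_pi/2 D E_pi f = -(3/2)sin x - (10/3)sin 2x
E_pi (E_pi/2 D E_pi) f = (3/2)sin x - (10/3)sin 2x
D E_pi (E_pi/2 D E_pi) f = (3/2)cos x - (20/3)cos 2x
E_pi/2 D E_pi (E_pi/2 D E_pi) f = -(3/2)sin x + (20/3)cos 2x

the result is g(x) = -(3/2)sin x + (20/3)cos 2x


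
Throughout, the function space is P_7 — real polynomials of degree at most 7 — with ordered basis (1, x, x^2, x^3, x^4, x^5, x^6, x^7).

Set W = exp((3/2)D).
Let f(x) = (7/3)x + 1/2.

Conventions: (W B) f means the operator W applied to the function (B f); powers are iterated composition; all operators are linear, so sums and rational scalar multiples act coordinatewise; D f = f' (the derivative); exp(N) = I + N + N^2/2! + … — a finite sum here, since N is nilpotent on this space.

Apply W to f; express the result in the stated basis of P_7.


order-1 term: 7/2
the series for exp((3/2)D) f terminates at order 1
exp((3/2)D) f = (7/3)x + 4

g(x) = (7/3)x + 4


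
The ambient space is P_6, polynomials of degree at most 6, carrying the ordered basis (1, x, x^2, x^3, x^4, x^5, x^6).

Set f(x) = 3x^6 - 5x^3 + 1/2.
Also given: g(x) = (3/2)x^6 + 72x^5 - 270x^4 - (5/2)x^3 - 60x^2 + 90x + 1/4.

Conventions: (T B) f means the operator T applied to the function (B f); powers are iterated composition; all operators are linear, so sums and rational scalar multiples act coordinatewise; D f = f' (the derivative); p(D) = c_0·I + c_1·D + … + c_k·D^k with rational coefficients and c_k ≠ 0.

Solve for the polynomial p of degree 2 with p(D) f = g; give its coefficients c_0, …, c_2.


D^0 f = 3x^6 - 5x^3 + 1/2
D^1 f = 18x^5 - 15x^2
D^2 f = 90x^4 - 30x
matching coefficients of g against c_0 f + c_1 Df + … from the top degree down determines the c_i
solution: c_0 = 1/2, c_1 = 4, c_2 = -3

p(D) = (1/2)·I + 4·D − 3·D^2, i.e. c_0 = 1/2, c_1 = 4, c_2 = -3


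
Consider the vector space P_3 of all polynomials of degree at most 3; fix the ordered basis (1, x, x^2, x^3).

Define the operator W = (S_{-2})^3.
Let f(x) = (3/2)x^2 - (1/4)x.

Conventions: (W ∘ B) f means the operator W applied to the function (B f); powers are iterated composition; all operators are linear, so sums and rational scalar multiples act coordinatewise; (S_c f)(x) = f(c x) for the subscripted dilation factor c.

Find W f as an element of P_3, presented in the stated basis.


S_{-2} f = 6x^2 + (1/2)x
S_{-2} S_{-2} f = 24x^2 - x
S_{-2} S_{-2} S_{-2} f = 96x^2 + 2x

the image equals g(x) = 96x^2 + 2x


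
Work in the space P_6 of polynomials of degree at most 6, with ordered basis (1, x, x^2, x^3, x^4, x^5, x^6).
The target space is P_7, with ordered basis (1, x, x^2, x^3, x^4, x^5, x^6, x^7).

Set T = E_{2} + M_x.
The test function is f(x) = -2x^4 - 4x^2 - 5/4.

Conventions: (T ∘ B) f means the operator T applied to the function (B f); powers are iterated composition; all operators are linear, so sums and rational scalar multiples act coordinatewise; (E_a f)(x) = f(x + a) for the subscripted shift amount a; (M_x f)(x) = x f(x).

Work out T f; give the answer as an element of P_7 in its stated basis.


E_{2} f = -2x^4 - 16x^3 - 52x^2 - 80x - 197/4
M_x f = -2x^5 - 4x^3 - (5/4)x
(E_{2} + M_x) f = -2x^5 - 2x^4 - 20x^3 - 52x^2 - (325/4)x - 197/4

g(x) = -2x^5 - 2x^4 - 20x^3 - 52x^2 - (325/4)x - 197/4


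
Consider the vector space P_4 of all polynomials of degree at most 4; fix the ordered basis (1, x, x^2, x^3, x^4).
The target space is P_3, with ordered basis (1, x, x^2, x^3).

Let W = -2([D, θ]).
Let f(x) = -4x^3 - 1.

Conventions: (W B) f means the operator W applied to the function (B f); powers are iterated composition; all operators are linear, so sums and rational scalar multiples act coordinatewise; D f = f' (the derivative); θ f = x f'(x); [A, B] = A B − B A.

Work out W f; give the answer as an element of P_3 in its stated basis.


g(x) = 24x^2

θ f = -12x^3
D θ f = -36x^2
D f = -12x^2
θ D f = -24x^2
[D, θ] f = -12x^2
(-2([D, θ])) f = 24x^2


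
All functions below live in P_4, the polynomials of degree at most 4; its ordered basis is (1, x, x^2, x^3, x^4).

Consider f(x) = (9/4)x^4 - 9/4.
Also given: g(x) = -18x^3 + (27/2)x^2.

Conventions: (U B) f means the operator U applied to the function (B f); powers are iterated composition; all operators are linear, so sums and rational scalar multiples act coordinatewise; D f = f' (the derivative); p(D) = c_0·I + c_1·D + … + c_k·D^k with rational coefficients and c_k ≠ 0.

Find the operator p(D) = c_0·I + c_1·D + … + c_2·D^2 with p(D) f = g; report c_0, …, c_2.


D^0 f = (9/4)x^4 - 9/4
D^1 f = 9x^3
D^2 f = 27x^2
matching coefficients of g against c_0 f + c_1 Df + … from the top degree down determines the c_i
solution: c_0 = 0, c_1 = -2, c_2 = 1/2

p(D) = -2·D + (1/2)·D^2, i.e. c_0 = 0, c_1 = -2, c_2 = 1/2


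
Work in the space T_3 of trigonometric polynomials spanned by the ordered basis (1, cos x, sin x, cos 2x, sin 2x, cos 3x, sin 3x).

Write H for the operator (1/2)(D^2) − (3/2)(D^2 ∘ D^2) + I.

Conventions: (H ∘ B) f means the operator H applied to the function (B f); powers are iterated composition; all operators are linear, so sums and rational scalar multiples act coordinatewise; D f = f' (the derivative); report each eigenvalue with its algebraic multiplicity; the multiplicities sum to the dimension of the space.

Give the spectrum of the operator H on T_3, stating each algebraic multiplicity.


λ = -125 (multiplicity 2), λ = -25 (multiplicity 2), λ = -1 (multiplicity 2), λ = 1 (multiplicity 1)

image of 1: 1
image of cos x: -cos x
image of sin x: -sin x
image of cos 2x: -25cos 2x
image of sin 2x: -25sin 2x
image of cos 3x: -125cos 3x
image of sin 3x: -125sin 3x
the matrix is diagonal; its diagonal is (1, -1, -1, -25, -25, -125, -125)
for a triangular matrix the eigenvalues are the diagonal entries, with algebraic multiplicity their repetition count


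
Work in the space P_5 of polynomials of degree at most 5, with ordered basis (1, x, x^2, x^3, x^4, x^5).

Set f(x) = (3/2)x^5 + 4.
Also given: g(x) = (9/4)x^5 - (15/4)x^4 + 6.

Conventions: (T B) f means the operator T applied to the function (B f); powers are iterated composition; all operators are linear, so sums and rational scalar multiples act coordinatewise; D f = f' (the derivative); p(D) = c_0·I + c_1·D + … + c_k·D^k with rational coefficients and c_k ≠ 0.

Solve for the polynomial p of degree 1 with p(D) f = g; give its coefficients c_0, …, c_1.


D^0 f = (3/2)x^5 + 4
D^1 f = (15/2)x^4
matching coefficients of g against c_0 f + c_1 Df + … from the top degree down determines the c_i
solution: c_0 = 3/2, c_1 = -1/2

p(D) = (3/2)·I − (1/2)·D, i.e. c_0 = 3/2, c_1 = -1/2


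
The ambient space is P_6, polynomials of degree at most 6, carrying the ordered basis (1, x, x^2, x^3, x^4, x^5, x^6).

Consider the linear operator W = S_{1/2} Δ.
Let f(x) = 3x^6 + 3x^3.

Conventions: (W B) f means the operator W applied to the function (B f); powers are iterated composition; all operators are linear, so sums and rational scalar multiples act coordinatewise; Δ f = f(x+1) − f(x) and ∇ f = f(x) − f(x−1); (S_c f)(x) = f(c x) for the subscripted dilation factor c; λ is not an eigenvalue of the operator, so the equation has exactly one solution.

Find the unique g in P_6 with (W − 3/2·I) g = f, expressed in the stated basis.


the result is g(x) = -2x^6 - (1/4)x^5 - (125/96)x^4 - (1721/288)x^3 - (5591/576)x^2 - (8035/432)x - 65377/2592

write g with unknown coordinates in the stated basis and equate coefficients in (W − 3/2·I) g = f
solving from the highest basis element down gives g = -2x^6 - (1/4)x^5 - (125/96)x^4 - (1721/288)x^3 - (5591/576)x^2 - (8035/432)x - 65377/2592
check: W g = -(3/8)x^5 - (125/64)x^4 - (1145/192)x^3 - (5591/384)x^2 - (8035/288)x - 65377/1728
so W g − 3/2·g = 3x^6 + 3x^3 = f ✓


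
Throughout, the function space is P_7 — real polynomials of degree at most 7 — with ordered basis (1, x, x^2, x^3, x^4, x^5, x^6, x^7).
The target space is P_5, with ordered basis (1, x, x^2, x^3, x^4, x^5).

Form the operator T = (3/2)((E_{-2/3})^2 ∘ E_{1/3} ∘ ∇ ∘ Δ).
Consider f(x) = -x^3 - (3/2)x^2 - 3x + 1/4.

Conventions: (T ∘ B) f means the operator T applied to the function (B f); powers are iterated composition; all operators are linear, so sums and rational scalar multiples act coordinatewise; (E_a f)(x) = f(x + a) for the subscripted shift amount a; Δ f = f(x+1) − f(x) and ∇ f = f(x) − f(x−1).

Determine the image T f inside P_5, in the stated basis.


g(x) = -9x + 9/2

Δ f = -3x^2 - 6x - 11/2
∇ Δ f = -6x - 3
E_{1/3} ∇ Δ f = -6x - 5
E_{-2/3} (E_{1/3} ∘ ∇) Δ f = -6x - 1
E_{-2/3} E_{-2/3} (E_{1/3} ∘ ∇) Δ f = -6x + 3
((3/2)((E_{-2/3})^2 ∘ E_{1/3} ∘ ∇ ∘ Δ)) f = -9x + 9/2


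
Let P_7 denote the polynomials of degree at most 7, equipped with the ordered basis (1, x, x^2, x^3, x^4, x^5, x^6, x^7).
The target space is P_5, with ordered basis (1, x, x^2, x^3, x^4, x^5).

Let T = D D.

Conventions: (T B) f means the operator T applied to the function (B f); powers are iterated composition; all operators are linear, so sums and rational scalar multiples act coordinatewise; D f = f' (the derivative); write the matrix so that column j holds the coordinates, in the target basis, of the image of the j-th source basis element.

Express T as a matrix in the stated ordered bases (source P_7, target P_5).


the matrix is [[0, 0, 2, 0, 0, 0, 0, 0]; [0, 0, 0, 6, 0, 0, 0, 0]; [0, 0, 0, 0, 12, 0, 0, 0]; [0, 0, 0, 0, 0, 20, 0, 0]; [0, 0, 0, 0, 0, 0, 30, 0]; [0, 0, 0, 0, 0, 0, 0, 42]] (rows listed top to bottom)

image of 1: 0
image of x: 0
image of x^2: 2
image of x^3: 6x
image of x^4: 12x^2
image of x^5: 20x^3
image of x^6: 30x^4
image of x^7: 42x^5
each image's coordinates form column j of the matrix


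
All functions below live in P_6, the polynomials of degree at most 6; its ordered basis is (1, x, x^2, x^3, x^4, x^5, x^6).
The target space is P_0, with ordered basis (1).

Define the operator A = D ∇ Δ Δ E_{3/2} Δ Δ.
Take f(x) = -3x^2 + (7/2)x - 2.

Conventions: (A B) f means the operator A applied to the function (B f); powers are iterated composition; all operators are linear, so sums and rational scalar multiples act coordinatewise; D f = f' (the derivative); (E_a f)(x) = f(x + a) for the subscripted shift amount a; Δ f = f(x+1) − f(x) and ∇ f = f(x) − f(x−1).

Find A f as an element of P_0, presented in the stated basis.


the result is g(x) = 0

Δ f = -6x + 1/2
Δ Δ f = -6
E_{3/2} Δ Δ f = -6
Δ E_{3/2} Δ Δ f = 0
Δ Δ E_{3/2} Δ Δ f = 0
∇ (Δ Δ) E_{3/2} Δ Δ f = 0
D ∇ (Δ Δ) E_{3/2} Δ Δ f = 0


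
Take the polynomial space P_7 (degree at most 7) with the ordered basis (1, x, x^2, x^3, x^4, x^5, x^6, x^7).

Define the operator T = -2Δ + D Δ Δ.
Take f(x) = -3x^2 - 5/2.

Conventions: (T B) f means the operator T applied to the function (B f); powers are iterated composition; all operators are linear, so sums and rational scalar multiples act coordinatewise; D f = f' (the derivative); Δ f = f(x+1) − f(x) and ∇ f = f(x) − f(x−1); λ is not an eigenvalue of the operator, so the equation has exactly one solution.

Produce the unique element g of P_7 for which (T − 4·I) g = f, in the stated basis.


write g with unknown coordinates in the stated basis and equate coefficients in (T − 4·I) g = f
solving from the highest basis element down gives g = (3/4)x^2 - (3/4)x + 5/8
check: T g = -3x
so T g − 4·g = -3x^2 - 5/2 = f ✓

the result is g(x) = (3/4)x^2 - (3/4)x + 5/8


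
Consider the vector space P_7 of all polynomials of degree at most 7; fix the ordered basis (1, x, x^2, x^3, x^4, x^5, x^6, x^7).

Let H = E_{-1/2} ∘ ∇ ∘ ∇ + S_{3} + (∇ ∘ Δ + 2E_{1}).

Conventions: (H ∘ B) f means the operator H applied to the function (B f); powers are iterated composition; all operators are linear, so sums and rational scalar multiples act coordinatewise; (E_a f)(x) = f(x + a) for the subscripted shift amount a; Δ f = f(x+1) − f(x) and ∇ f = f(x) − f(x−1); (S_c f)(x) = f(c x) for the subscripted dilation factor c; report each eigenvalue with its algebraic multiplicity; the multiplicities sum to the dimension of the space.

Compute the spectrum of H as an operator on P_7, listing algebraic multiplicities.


image of 1: 3
image of x: 5x + 2
image of x^2: 11x^2 + 4x + 6
image of x^3: 29x^3 + 6x^2 + 18x - 7
image of x^4: 83x^4 + 8x^3 + 36x^2 - 28x + 33
image of x^5: 245x^5 + 10x^4 + 60x^3 - 70x^2 + 165x - 161/2
image of x^6: 731x^6 + 12x^5 + 90x^4 - 140x^3 + 495x^2 - 483x + 1803/8
image of x^7: 2189x^7 + 14x^6 + 126x^5 - 245x^4 + 1155x^3 - (3381/2)x^2 + (12621/8)x - 9187/16
the matrix is upper triangular; its diagonal is (3, 5, 11, 29, 83, 245, 731, 2189)
for a triangular matrix the eigenvalues are the diagonal entries, with algebraic multiplicity their repetition count

λ = 3 (multiplicity 1), λ = 5 (multiplicity 1), λ = 11 (multiplicity 1), λ = 29 (multiplicity 1), λ = 83 (multiplicity 1), λ = 245 (multiplicity 1), λ = 731 (multiplicity 1), λ = 2189 (multiplicity 1)


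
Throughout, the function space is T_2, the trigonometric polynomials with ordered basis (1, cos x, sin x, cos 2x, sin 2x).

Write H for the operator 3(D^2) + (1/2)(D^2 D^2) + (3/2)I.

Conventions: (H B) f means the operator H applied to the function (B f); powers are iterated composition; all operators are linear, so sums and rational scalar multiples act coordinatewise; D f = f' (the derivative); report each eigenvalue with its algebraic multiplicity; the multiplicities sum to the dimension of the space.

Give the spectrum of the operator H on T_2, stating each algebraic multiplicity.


λ = -5/2 (multiplicity 2), λ = -1 (multiplicity 2), λ = 3/2 (multiplicity 1)

image of 1: 3/2
image of cos x: -cos x
image of sin x: -sin x
image of cos 2x: -(5/2)cos 2x
image of sin 2x: -(5/2)sin 2x
the matrix is diagonal; its diagonal is (3/2, -1, -1, -5/2, -5/2)
for a triangular matrix the eigenvalues are the diagonal entries, with algebraic multiplicity their repetition count


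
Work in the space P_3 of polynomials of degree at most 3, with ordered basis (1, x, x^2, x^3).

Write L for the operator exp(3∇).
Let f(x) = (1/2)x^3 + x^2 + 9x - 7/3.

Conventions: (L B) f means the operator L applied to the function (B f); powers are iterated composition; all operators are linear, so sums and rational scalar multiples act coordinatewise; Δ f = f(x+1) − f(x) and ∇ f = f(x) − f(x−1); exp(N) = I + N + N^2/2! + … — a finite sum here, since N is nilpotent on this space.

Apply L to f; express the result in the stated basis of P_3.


order-1 term: (9/2)x^2 + (3/2)x + 51/2
order-2 term: (27/2)x - 9/2
order-3 term: 27/2
the series for exp(3∇) f terminates at order 3
exp(3∇) f = (1/2)x^3 + (11/2)x^2 + 24x + 193/6

g(x) = (1/2)x^3 + (11/2)x^2 + 24x + 193/6


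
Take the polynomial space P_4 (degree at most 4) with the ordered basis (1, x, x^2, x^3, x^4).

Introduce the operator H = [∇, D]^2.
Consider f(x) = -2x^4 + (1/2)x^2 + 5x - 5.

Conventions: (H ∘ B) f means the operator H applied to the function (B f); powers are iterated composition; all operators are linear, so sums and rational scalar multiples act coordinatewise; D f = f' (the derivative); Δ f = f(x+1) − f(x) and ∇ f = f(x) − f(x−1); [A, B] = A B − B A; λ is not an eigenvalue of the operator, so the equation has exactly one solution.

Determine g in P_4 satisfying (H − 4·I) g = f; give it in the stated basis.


the image equals g(x) = (1/2)x^4 - (1/8)x^2 - (5/4)x + 5/4

write g with unknown coordinates in the stated basis and equate coefficients in (H − 4·I) g = f
solving from the highest basis element down gives g = (1/2)x^4 - (1/8)x^2 - (5/4)x + 5/4
check: H g = 0
so H g − 4·g = -2x^4 + (1/2)x^2 + 5x - 5 = f ✓


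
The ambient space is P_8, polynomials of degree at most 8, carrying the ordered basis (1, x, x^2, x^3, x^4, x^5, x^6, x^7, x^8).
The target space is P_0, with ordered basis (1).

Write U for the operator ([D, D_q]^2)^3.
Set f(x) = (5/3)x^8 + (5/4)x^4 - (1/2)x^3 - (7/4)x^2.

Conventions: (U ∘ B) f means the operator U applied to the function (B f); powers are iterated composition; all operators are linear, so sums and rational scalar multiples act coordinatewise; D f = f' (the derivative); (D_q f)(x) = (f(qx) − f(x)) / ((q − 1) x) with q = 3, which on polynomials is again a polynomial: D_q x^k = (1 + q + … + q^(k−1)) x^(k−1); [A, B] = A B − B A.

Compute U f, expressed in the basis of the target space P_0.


the image equals g(x) = 0

D_q f = (16400/3)x^7 + 50x^3 - (13/2)x^2 - 7x
D D_q f = (114800/3)x^6 + 150x^2 - 13x - 7
D f = (40/3)x^7 + 5x^3 - (3/2)x^2 - (7/2)x
D_q D f = (43720/3)x^6 + 65x^2 - 6x - 7/2
[D, D_q] f = (71080/3)x^6 + 85x^2 - 7x - 7/2
D_q [D, D_q] f = (25873120/3)x^5 + 340x - 7
D D_q [D, D_q] f = (129365600/3)x^4 + 340
D [D, D_q] f = 142160x^5 + 170x - 7
D_q D [D, D_q] f = 17201360x^4 + 170
[D, D_q] [D, D_q] f = (77761520/3)x^4 + 170
D_q [D, D_q]^2 f = (3110460800/3)x^3
D D_q [D, D_q]^2 f = 3110460800x^2
D [D, D_q]^2 f = (311046080/3)x^3
D_q D [D, D_q]^2 f = (4043599040/3)x^2
[D, D_q] [D, D_q]^2 f = (5287783360/3)x^2
D_q [D, D_q] [D, D_q]^2 f = (21151133440/3)x
D D_q [D, D_q] [D, D_q]^2 f = 21151133440/3
D [D, D_q] [D, D_q]^2 f = (10575566720/3)x
D_q D [D, D_q] [D, D_q]^2 f = 10575566720/3
[D, D_q] [D, D_q] [D, D_q]^2 f = 10575566720/3
D_q [D, D_q]^2 [D, D_q]^2 f = 0
D D_q [D, D_q]^2 [D, D_q]^2 f = 0
D [D, D_q]^2 [D, D_q]^2 f = 0
D_q D [D, D_q]^2 [D, D_q]^2 f = 0
[D, D_q] [D, D_q]^2 [D, D_q]^2 f = 0
D_q [D, D_q] [D, D_q]^2 [D, D_q]^2 f = 0
D D_q [D, D_q] [D, D_q]^2 [D, D_q]^2 f = 0
D [D, D_q] [D, D_q]^2 [D, D_q]^2 f = 0
D_q D [D, D_q] [D, D_q]^2 [D, D_q]^2 f = 0
[D, D_q] [D, D_q] [D, D_q]^2 [D, D_q]^2 f = 0


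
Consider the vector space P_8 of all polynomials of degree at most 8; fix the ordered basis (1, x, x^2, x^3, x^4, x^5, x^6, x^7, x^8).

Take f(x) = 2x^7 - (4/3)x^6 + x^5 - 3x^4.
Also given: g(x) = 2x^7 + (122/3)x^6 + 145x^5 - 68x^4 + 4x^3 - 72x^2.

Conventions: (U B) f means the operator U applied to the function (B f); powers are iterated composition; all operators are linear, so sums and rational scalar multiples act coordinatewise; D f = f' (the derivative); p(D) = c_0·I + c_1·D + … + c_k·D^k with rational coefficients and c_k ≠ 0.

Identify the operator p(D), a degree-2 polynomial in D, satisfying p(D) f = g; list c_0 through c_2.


D^0 f = 2x^7 - (4/3)x^6 + x^5 - 3x^4
D^1 f = 14x^6 - 8x^5 + 5x^4 - 12x^3
D^2 f = 84x^5 - 40x^4 + 20x^3 - 36x^2
matching coefficients of g against c_0 f + c_1 Df + … from the top degree down determines the c_i
solution: c_0 = 1, c_1 = 3, c_2 = 2

p(D) = I + 3·D + 2·D^2, i.e. c_0 = 1, c_1 = 3, c_2 = 2


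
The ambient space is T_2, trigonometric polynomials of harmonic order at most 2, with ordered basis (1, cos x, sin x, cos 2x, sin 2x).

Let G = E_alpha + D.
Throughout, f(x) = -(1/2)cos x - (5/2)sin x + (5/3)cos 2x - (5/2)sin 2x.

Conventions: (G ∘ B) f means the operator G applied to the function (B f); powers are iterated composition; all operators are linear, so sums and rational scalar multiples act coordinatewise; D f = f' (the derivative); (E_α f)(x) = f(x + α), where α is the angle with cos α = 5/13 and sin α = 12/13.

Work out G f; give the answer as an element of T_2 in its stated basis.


E_alpha f = -(5/2)cos x - (1/2)sin x - (115/39)cos 2x + (15/26)sin 2x
D f = -(5/2)cos x + (1/2)sin x - 5cos 2x - (10/3)sin 2x
(E_alpha + D) f = -5cos x - (310/39)cos 2x - (215/78)sin 2x

the image equals g(x) = -5cos x - (310/39)cos 2x - (215/78)sin 2x


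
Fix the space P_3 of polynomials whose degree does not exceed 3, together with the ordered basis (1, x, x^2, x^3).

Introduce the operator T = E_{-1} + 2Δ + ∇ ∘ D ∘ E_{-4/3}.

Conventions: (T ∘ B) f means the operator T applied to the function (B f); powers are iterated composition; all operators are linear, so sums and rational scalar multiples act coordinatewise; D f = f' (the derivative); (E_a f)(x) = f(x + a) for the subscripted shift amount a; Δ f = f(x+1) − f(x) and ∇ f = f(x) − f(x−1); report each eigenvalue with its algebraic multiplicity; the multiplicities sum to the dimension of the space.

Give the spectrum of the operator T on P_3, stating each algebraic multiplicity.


λ = 1 (multiplicity 4)

image of 1: 1
image of x: x + 1
image of x^2: x^2 + 2x + 5
image of x^3: x^3 + 3x^2 + 15x - 10
the matrix is upper triangular; its diagonal is (1, 1, 1, 1)
for a triangular matrix the eigenvalues are the diagonal entries, with algebraic multiplicity their repetition count


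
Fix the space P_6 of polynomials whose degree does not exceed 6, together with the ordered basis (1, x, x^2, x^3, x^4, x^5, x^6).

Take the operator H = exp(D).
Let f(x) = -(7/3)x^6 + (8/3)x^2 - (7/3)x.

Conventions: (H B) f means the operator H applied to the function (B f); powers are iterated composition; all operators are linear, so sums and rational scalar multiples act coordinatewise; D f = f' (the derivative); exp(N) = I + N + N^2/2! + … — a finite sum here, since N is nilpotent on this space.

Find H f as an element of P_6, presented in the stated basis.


g(x) = -(7/3)x^6 - 14x^5 - 35x^4 - (140/3)x^3 - (97/3)x^2 - 11x - 2

order-1 term: -14x^5 + (16/3)x - 7/3
order-2 term: -35x^4 + 8/3
order-3 term: -(140/3)x^3
order-4 term: -35x^2
order-5 term: -14x
order-6 term: -7/3
the series for exp(D) f terminates at order 6
exp(D) f = -(7/3)x^6 - 14x^5 - 35x^4 - (140/3)x^3 - (97/3)x^2 - 11x - 2


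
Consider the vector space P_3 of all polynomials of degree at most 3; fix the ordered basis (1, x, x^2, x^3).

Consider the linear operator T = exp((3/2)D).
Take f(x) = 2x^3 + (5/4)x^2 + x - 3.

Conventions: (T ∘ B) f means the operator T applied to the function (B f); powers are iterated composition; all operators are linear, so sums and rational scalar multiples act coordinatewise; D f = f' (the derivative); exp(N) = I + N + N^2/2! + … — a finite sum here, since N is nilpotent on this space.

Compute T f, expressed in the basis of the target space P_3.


g(x) = 2x^3 + (41/4)x^2 + (73/4)x + 129/16

order-1 term: 9x^2 + (15/4)x + 3/2
order-2 term: (27/2)x + 45/16
order-3 term: 27/4
the series for exp((3/2)D) f terminates at order 3
exp((3/2)D) f = 2x^3 + (41/4)x^2 + (73/4)x + 129/16


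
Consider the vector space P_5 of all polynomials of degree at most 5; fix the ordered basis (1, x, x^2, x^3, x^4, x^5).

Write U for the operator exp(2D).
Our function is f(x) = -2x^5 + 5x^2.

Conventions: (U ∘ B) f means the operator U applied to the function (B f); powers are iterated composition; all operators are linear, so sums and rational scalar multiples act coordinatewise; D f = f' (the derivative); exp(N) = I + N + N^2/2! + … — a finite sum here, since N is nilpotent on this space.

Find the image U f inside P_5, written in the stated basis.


order-1 term: -20x^4 + 20x
order-2 term: -80x^3 + 20
order-3 term: -160x^2
order-4 term: -160x
order-5 term: -64
the series for exp(2D) f terminates at order 5
exp(2D) f = -2x^5 - 20x^4 - 80x^3 - 155x^2 - 140x - 44

the image equals g(x) = -2x^5 - 20x^4 - 80x^3 - 155x^2 - 140x - 44


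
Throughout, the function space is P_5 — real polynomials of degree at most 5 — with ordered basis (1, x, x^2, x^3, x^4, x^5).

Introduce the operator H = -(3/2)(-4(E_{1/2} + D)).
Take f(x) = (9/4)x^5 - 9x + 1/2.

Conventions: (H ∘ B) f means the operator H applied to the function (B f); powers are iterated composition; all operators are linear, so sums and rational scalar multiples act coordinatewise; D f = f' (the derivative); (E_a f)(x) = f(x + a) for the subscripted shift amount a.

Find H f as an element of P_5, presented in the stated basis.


the result is g(x) = (27/2)x^5 + (405/4)x^4 + (135/4)x^3 + (135/8)x^2 - (1593/32)x - 4965/64

E_{1/2} f = (9/4)x^5 + (45/8)x^4 + (45/8)x^3 + (45/16)x^2 - (531/64)x - 503/128
D f = (45/4)x^4 - 9
(E_{1/2} + D) f = (9/4)x^5 + (135/8)x^4 + (45/8)x^3 + (45/16)x^2 - (531/64)x - 1655/128
(-4(E_{1/2} + D)) f = -9x^5 - (135/2)x^4 - (45/2)x^3 - (45/4)x^2 + (531/16)x + 1655/32
(-(3/2)(-4(E_{1/2} + D))) f = (27/2)x^5 + (405/4)x^4 + (135/4)x^3 + (135/8)x^2 - (1593/32)x - 4965/64


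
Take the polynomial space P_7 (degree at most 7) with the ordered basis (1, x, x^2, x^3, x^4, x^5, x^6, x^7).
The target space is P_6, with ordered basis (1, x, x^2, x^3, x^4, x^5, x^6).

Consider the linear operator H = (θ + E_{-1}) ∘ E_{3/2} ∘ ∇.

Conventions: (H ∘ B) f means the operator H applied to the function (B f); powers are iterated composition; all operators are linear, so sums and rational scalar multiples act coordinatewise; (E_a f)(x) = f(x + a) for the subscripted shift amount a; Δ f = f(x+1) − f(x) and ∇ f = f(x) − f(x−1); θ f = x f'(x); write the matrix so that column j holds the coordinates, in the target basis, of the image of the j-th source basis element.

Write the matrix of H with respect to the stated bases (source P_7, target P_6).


image of 1: 0
image of x: 1
image of x^2: 4x
image of x^3: 9x^2 + 6x + 1/4
image of x^4: 16x^3 + 24x^2 + 14x
image of x^5: 25x^4 + 60x^3 + (135/2)x^2 + 25x + 1/16
image of x^6: 36x^5 + 120x^4 + 200x^3 + 150x^2 + (183/4)x
image of x^7: 49x^6 + 210x^5 + (1855/4)x^4 + 525x^3 + (5103/16)x^2 + (637/8)x + 1/64
each image's coordinates form column j of the matrix

the matrix is [[0, 1, 0, 1/4, 0, 1/16, 0, 1/64]; [0, 0, 4, 6, 14, 25, 183/4, 637/8]; [0, 0, 0, 9, 24, 135/2, 150, 5103/16]; [0, 0, 0, 0, 16, 60, 200, 525]; [0, 0, 0, 0, 0, 25, 120, 1855/4]; [0, 0, 0, 0, 0, 0, 36, 210]; [0, 0, 0, 0, 0, 0, 0, 49]] (rows listed top to bottom)


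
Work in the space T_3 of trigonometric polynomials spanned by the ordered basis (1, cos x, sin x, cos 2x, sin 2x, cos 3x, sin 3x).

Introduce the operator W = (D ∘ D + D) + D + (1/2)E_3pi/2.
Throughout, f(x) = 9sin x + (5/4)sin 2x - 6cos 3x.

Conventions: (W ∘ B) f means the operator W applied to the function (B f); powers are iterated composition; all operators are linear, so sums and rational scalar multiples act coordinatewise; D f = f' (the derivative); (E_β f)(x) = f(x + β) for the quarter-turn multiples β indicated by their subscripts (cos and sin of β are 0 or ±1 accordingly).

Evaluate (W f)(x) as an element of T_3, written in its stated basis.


D f = 9cos x + (5/2)cos 2x + 18sin 3x
D D f = -9sin x - 5sin 2x + 54cos 3x
D f = 9cos x + (5/2)cos 2x + 18sin 3x
(D ∘ D + D) f = 9cos x - 9sin x + (5/2)cos 2x - 5sin 2x + 54cos 3x + 18sin 3x
D f = 9cos x + (5/2)cos 2x + 18sin 3x
E_3pi/2 f = -9cos x - (5/4)sin 2x + 6sin 3x
((1/2)E_3pi/2) f = -(9/2)cos x - (5/8)sin 2x + 3sin 3x
((D ∘ D + D) + D + (1/2)E_3pi/2) f = (27/2)cos x - 9sin x + 5cos 2x - (45/8)sin 2x + 54cos 3x + 39sin 3x

g(x) = (27/2)cos x - 9sin x + 5cos 2x - (45/8)sin 2x + 54cos 3x + 39sin 3x


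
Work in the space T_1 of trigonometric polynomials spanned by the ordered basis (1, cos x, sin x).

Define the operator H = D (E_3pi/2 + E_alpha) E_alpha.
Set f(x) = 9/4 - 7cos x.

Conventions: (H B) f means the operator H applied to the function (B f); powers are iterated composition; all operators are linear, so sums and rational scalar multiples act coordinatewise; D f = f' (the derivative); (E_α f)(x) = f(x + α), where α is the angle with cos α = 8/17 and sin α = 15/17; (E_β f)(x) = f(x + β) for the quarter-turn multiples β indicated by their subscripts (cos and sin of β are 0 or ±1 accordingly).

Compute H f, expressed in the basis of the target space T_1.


E_alpha f = 9/4 - (56/17)cos x + (105/17)sin x
E_3pi/2 E_alpha f = 9/4 - (105/17)cos x - (56/17)sin x
E_alpha E_alpha f = 9/4 + (1127/289)cos x + (1680/289)sin x
(E_3pi/2 + E_alpha) E_alpha f = 9/2 - (658/289)cos x + (728/289)sin x
D ((E_3pi/2 + E_alpha) E_alpha) f = (728/289)cos x + (658/289)sin x

the result is g(x) = (728/289)cos x + (658/289)sin x


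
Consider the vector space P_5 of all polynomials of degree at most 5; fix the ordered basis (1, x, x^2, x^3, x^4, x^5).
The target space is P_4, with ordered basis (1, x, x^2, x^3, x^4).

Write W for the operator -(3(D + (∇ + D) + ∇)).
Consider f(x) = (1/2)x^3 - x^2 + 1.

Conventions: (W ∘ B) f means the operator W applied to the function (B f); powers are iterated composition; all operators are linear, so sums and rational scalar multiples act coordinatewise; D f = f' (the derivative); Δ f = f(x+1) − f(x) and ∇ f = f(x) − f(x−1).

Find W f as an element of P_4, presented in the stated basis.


D f = (3/2)x^2 - 2x
∇ f = (3/2)x^2 - (7/2)x + 3/2
D f = (3/2)x^2 - 2x
(∇ + D) f = 3x^2 - (11/2)x + 3/2
∇ f = (3/2)x^2 - (7/2)x + 3/2
(D + (∇ + D) + ∇) f = 6x^2 - 11x + 3
(3(D + (∇ + D) + ∇)) f = 18x^2 - 33x + 9
(-(3(D + (∇ + D) + ∇))) f = -18x^2 + 33x - 9

the image equals g(x) = -18x^2 + 33x - 9


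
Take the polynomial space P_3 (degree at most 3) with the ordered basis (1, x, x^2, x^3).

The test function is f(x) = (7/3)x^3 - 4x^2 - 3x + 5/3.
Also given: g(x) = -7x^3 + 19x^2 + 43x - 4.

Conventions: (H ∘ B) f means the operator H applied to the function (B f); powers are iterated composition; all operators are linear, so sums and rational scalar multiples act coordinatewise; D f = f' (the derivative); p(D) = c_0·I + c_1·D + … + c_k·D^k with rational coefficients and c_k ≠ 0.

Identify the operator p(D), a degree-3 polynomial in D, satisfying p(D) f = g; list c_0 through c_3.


D^0 f = (7/3)x^3 - 4x^2 - 3x + 5/3
D^1 f = 7x^2 - 8x - 3
D^2 f = 14x - 8
D^3 f = 14
matching coefficients of g against c_0 f + c_1 Df + … from the top degree down determines the c_i
solution: c_0 = -3, c_1 = 1, c_2 = 3, c_3 = 2

c_0 = -3, c_1 = 1, c_2 = 3, c_3 = 2


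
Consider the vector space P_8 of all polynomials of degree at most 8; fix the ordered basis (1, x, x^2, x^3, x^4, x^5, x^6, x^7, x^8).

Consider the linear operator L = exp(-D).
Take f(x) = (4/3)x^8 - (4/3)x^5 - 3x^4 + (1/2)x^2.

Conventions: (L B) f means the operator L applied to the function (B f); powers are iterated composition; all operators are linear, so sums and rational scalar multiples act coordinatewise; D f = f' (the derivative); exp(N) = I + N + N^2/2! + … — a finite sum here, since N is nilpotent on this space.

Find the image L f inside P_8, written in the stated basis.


the image equals g(x) = (4/3)x^8 - (32/3)x^7 + (112/3)x^6 - 76x^5 + 97x^4 - 76x^3 + (199/6)x^2 - (19/3)x + 1/6

order-1 term: -(32/3)x^7 + (20/3)x^4 + 12x^3 - x
order-2 term: (112/3)x^6 - (40/3)x^3 - 18x^2 + 1/2
order-3 term: -(224/3)x^5 + (40/3)x^2 + 12x
order-4 term: (280/3)x^4 - (20/3)x - 3
order-5 term: -(224/3)x^3 + 4/3
order-6 term: (112/3)x^2
order-7 term: -(32/3)x
order-8 term: 4/3
the series for exp(-D) f terminates at order 8
exp(-D) f = (4/3)x^8 - (32/3)x^7 + (112/3)x^6 - 76x^5 + 97x^4 - 76x^3 + (199/6)x^2 - (19/3)x + 1/6


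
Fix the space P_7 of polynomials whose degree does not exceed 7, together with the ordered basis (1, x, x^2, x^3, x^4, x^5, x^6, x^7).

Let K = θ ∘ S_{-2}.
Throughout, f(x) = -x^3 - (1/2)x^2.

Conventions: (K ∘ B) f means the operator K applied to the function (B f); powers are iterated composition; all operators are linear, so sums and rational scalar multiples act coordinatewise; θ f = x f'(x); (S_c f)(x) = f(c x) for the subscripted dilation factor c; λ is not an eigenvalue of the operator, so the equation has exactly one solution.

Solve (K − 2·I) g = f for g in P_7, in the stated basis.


write g with unknown coordinates in the stated basis and equate coefficients in (K − 2·I) g = f
solving from the highest basis element down gives g = (1/26)x^3 - (1/12)x^2
check: K g = -(12/13)x^3 - (2/3)x^2
so K g − 2·g = -x^3 - (1/2)x^2 = f ✓

g(x) = (1/26)x^3 - (1/12)x^2


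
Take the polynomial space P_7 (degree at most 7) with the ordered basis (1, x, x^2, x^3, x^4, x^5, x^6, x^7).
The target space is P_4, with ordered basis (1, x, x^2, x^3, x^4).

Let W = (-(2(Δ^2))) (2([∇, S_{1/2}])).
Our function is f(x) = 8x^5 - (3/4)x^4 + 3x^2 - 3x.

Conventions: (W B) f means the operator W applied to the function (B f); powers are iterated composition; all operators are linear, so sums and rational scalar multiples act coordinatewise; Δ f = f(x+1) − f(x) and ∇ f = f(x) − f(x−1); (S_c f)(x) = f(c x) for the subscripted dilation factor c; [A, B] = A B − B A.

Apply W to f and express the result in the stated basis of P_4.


S_{1/2} f = (1/4)x^5 - (3/64)x^4 + (3/4)x^2 - (3/2)x
∇ S_{1/2} f = (5/4)x^4 - (43/16)x^3 + (89/32)x^2 + (1/16)x - 125/64
∇ f = 40x^4 - 83x^3 + (169/2)x^2 - 37x + 11/4
S_{1/2} ∇ f = (5/2)x^4 - (83/8)x^3 + (169/8)x^2 - (37/2)x + 11/4
[∇, S_{1/2}] f = -(5/4)x^4 + (123/16)x^3 - (587/32)x^2 + (297/16)x - 301/64
(2([∇, S_{1/2}])) f = -(5/2)x^4 + (123/8)x^3 - (587/16)x^2 + (297/8)x - 301/32
Δ (2([∇, S_{1/2}])) f = -10x^3 + (249/8)x^2 - (149/4)x + 213/16
Δ Δ (2([∇, S_{1/2}])) f = -30x^2 + (129/4)x - 129/8
(2(Δ^2)) (2([∇, S_{1/2}])) f = -60x^2 + (129/2)x - 129/4
(-(2(Δ^2))) (2([∇, S_{1/2}])) f = 60x^2 - (129/2)x + 129/4

the image equals g(x) = 60x^2 - (129/2)x + 129/4


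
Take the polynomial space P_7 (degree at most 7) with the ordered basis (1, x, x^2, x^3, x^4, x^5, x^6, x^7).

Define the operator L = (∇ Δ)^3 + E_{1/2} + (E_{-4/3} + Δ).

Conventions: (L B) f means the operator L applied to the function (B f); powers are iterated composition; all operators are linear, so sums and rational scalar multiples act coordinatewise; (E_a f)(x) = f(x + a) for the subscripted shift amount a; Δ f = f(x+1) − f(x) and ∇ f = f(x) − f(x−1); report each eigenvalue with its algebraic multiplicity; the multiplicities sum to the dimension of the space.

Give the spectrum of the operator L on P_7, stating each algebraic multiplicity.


image of 1: 2
image of x: 2x + 1/6
image of x^2: 2x^2 + (1/3)x + 109/36
image of x^3: 2x^3 + (1/2)x^2 + (109/12)x - 269/216
image of x^4: 2x^4 + (2/3)x^3 + (109/6)x^2 - (269/54)x + 5473/1296
image of x^5: 2x^5 + (5/6)x^4 + (545/18)x^3 - (1345/108)x^2 + (27365/1296)x - 24749/7776
image of x^6: 2x^6 + x^5 + (545/12)x^4 - (1345/54)x^3 + (27365/432)x^2 - (24749/1296)x + 33901849/46656
image of x^7: 2x^7 + (7/6)x^6 + (763/12)x^5 - (9415/216)x^4 + (191555/1296)x^3 - (173243/2592)x^2 + (237312943/46656)x - 1815029/279936
the matrix is upper triangular; its diagonal is (2, 2, 2, 2, 2, 2, 2, 2)
for a triangular matrix the eigenvalues are the diagonal entries, with algebraic multiplicity their repetition count

λ = 2 (multiplicity 8)
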